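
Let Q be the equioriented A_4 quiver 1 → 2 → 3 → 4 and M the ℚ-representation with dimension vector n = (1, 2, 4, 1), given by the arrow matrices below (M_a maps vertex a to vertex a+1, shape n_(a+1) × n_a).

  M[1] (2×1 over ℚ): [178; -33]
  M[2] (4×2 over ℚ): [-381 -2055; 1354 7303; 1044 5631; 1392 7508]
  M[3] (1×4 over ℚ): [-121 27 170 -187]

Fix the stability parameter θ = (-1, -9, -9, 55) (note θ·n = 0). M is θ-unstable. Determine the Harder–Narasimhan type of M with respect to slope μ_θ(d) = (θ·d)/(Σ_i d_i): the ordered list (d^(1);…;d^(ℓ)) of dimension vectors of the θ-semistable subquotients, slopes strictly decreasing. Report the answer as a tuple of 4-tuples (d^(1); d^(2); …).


Interval decomposition of M: I[1,3], I[2,4], I[3,3]^2.
HN type (ℓ=3): μ^(1)=55; μ^(2)=-19/3; μ^(3)=-9

((0, 0, 0, 1); (1, 1, 1, 0); (0, 1, 3, 0))


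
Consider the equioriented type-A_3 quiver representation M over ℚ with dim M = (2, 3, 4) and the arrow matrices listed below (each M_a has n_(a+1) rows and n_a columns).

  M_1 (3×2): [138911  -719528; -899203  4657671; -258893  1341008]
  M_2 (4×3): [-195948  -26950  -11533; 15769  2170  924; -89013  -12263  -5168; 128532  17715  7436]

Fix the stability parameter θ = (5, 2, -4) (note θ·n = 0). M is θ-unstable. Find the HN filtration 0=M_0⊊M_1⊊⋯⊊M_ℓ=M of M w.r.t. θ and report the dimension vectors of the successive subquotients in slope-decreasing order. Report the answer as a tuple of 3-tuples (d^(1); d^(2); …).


Via rank(M_{q-1}∘⋯∘M_p): M ≅ I[1,3]^2, I[2,3], I[3,3].
μ_θ-semistable layers: μ^(1)=1; μ^(2)=-1; μ^(3)=-4

((2, 2, 2); (0, 1, 1); (0, 0, 1))


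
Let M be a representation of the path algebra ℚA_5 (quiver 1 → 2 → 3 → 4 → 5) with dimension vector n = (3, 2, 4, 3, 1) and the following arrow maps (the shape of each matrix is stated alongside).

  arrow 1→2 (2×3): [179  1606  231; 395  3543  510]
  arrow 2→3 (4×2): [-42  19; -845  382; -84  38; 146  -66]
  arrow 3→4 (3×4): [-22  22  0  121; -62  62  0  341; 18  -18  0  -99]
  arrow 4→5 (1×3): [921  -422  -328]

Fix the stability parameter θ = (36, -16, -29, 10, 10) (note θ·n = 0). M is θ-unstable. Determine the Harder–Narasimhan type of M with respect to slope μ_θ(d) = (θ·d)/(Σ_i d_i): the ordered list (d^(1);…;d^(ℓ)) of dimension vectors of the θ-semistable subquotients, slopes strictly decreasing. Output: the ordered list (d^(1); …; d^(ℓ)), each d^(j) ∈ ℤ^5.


Barcode: M ≅ I[1,1], I[1,3]^2, I[3,3], I[3,5], I[4,4]^2. HN layers by μ_θ (4 steps, strictly decreasing):
  μ^(1)=36; μ^(2)=10; μ^(3)=-3; μ^(4)=-29

((1, 0, 0, 0, 0); (0, 0, 0, 3, 1); (2, 2, 2, 0, 0); (0, 0, 2, 0, 0))


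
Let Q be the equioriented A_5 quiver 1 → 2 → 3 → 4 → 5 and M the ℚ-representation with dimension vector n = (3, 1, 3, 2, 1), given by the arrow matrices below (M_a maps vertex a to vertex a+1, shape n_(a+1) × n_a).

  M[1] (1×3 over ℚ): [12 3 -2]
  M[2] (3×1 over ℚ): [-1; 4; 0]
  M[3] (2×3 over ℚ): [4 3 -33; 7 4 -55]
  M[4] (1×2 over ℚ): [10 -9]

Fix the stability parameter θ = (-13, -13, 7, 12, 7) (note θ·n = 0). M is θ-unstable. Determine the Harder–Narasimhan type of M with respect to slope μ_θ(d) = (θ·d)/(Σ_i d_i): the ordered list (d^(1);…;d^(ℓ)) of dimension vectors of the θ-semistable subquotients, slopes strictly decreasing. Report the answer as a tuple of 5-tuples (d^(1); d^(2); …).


Interval decomposition of M: I[1,1]^2, I[1,5], I[3,3], I[3,4].
HN type (ℓ=4): μ^(1)=12; μ^(2)=19/2; μ^(3)=7; μ^(4)=-13

((0, 0, 0, 1, 0); (0, 0, 0, 1, 1); (0, 0, 3, 0, 0); (3, 1, 0, 0, 0))


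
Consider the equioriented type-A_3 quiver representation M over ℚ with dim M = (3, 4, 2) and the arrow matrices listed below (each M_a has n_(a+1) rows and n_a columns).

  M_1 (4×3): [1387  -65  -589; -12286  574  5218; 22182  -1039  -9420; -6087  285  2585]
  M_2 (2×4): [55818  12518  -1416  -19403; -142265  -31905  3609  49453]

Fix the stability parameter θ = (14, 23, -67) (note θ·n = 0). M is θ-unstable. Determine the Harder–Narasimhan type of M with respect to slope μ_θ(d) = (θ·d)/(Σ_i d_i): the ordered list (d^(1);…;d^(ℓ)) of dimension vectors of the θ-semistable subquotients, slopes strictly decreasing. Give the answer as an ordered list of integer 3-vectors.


Interval decomposition of M: I[1,2], I[1,3]^2, I[2,2].
HN type (ℓ=3): μ^(1)=23; μ^(2)=14; μ^(3)=-10

((0, 2, 0); (1, 0, 0); (2, 2, 2))


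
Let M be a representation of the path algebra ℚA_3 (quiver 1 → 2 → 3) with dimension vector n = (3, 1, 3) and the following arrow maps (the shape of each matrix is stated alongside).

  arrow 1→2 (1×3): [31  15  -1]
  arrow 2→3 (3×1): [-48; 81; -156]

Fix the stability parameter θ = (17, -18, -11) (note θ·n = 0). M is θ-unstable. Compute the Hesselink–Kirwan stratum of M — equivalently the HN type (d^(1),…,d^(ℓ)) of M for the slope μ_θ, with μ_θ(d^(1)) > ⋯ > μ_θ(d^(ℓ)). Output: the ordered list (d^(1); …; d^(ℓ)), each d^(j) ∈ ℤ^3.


Interval decomposition of M: I[1,1]^2, I[1,3], I[3,3]^2.
HN type (ℓ=3): μ^(1)=17; μ^(2)=-4; μ^(3)=-11

((2, 0, 0); (1, 1, 1); (0, 0, 2))


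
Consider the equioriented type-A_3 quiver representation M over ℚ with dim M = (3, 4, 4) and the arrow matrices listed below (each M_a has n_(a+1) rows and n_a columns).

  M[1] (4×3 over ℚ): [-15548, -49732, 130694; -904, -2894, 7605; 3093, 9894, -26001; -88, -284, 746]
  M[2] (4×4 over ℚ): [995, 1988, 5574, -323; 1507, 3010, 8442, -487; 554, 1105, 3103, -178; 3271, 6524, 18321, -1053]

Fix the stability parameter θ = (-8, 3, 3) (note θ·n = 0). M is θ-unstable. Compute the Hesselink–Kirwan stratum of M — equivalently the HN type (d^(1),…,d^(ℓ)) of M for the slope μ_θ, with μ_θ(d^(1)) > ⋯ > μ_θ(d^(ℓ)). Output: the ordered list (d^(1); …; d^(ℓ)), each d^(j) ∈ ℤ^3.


Barcode: M ≅ I[1,1], I[1,3]^2, I[2,2], I[2,3], I[3,3]. HN layers by μ_θ (2 steps, strictly decreasing):
  μ^(1)=3; μ^(2)=-8

((0, 4, 4); (3, 0, 0))


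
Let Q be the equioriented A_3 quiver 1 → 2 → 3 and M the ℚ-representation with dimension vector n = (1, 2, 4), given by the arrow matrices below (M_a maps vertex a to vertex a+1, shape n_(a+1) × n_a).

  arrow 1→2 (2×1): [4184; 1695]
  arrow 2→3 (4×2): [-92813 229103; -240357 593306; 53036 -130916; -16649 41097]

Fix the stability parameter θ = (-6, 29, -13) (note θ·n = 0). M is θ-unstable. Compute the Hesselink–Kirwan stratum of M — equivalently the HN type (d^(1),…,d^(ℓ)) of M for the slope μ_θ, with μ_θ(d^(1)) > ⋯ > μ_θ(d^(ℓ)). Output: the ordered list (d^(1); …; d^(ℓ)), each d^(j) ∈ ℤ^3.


Interval decomposition of M: I[1,3], I[2,3], I[3,3]^2.
HN type (ℓ=3): μ^(1)=8; μ^(2)=-6; μ^(3)=-13

((0, 2, 2); (1, 0, 0); (0, 0, 2))


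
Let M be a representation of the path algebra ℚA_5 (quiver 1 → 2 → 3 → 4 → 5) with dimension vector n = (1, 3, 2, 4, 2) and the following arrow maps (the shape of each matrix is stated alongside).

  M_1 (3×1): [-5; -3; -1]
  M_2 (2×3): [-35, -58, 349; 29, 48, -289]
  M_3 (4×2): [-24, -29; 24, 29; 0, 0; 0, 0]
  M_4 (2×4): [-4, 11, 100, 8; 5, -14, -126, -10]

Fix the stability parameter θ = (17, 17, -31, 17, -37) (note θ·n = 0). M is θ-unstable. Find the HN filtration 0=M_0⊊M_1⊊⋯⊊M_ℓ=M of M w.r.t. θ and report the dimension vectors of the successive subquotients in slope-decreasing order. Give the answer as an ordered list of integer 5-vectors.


Interval decomposition of M: I[1,2], I[2,3], I[2,5], I[4,4]^2, I[4,5].
HN type (ℓ=4): μ^(1)=17; μ^(2)=-7; μ^(3)=-17/2; μ^(4)=-10

((1, 1, 0, 2, 0); (0, 1, 1, 0, 0); (0, 1, 1, 1, 1); (0, 0, 0, 1, 1))


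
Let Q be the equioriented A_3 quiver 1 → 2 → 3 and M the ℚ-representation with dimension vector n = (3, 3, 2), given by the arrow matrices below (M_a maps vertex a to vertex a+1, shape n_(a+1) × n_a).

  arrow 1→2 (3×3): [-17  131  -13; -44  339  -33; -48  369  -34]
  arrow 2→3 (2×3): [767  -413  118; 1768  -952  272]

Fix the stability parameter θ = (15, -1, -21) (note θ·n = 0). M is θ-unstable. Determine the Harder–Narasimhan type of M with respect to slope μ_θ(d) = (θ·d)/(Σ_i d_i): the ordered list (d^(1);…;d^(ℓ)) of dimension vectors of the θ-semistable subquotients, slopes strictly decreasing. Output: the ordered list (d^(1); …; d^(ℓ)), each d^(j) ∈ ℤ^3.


Via rank(M_{q-1}∘⋯∘M_p): M ≅ I[1,2]^2, I[1,3], I[3,3].
μ_θ-semistable layers: μ^(1)=7; μ^(2)=-7/3; μ^(3)=-21

((2, 2, 0); (1, 1, 1); (0, 0, 1))


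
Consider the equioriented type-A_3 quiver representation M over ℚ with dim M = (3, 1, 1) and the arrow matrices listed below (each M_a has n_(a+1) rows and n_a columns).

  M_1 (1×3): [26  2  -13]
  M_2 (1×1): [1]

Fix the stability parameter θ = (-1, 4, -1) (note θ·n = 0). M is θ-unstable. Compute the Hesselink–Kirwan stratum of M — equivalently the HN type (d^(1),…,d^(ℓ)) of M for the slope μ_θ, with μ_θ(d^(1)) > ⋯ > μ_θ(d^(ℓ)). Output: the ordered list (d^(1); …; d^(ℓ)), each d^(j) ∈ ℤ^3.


Via rank(M_{q-1}∘⋯∘M_p): M ≅ I[1,1]^2, I[1,3].
μ_θ-semistable layers: μ^(1)=3/2; μ^(2)=-1

((0, 1, 1); (3, 0, 0))


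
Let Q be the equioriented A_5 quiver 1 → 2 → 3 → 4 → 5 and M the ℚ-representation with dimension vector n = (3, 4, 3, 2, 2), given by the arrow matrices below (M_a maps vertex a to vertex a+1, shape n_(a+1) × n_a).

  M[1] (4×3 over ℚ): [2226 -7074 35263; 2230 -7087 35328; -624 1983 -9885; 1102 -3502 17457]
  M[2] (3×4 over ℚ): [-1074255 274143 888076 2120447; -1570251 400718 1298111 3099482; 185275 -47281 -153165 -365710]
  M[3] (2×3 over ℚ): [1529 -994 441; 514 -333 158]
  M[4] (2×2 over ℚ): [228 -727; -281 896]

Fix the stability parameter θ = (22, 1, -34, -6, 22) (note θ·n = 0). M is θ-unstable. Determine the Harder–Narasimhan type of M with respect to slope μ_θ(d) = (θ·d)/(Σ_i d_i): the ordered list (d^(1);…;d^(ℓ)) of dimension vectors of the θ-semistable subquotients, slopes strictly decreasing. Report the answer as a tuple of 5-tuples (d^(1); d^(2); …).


Interval decomposition of M: I[1,1], I[1,3], I[1,5], I[2,2], I[2,5].
HN type (ℓ=6): μ^(1)=22; μ^(2)=1; μ^(3)=-11/3; μ^(4)=-17/4; μ^(5)=-6; μ^(6)=-33/2

((1, 0, 0, 0, 2); (0, 1, 0, 0, 0); (1, 1, 1, 0, 0); (1, 1, 1, 1, 0); (0, 0, 0, 1, 0); (0, 1, 1, 0, 0))


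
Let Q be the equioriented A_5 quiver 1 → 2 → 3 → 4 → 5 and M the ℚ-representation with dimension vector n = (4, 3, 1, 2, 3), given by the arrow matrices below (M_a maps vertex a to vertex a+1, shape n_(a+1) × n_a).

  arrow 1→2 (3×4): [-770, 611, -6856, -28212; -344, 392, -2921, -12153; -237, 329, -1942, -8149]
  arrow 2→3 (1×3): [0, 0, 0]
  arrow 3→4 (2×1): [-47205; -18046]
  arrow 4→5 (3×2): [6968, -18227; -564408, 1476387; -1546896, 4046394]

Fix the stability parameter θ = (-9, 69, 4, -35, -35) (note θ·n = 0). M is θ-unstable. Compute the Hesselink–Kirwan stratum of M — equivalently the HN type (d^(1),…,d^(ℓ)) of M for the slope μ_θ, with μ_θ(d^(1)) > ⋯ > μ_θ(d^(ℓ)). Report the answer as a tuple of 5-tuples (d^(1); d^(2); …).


Interval decomposition of M: I[1,1], I[1,2]^3, I[3,5], I[4,4], I[5,5]^2.
HN type (ℓ=4): μ^(1)=69; μ^(2)=-9; μ^(3)=-22; μ^(4)=-35

((0, 3, 0, 0, 0); (4, 0, 0, 0, 0); (0, 0, 1, 1, 1); (0, 0, 0, 1, 2))


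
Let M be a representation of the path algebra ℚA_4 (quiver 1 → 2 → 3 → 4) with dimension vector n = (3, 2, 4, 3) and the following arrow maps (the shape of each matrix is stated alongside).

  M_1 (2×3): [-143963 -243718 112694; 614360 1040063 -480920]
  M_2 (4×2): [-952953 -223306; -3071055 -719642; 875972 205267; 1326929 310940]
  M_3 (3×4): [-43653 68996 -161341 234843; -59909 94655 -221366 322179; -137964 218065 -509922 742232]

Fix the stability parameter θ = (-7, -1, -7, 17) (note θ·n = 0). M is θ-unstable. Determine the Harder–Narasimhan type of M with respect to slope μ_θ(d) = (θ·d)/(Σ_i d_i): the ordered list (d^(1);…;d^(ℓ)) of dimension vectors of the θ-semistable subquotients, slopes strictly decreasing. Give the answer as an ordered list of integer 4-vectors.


Via rank(M_{q-1}∘⋯∘M_p): M ≅ I[1,1], I[1,4]^2, I[3,3], I[3,4].
μ_θ-semistable layers: μ^(1)=17; μ^(2)=-4; μ^(3)=-7

((0, 0, 0, 3); (0, 2, 2, 0); (3, 0, 2, 0))


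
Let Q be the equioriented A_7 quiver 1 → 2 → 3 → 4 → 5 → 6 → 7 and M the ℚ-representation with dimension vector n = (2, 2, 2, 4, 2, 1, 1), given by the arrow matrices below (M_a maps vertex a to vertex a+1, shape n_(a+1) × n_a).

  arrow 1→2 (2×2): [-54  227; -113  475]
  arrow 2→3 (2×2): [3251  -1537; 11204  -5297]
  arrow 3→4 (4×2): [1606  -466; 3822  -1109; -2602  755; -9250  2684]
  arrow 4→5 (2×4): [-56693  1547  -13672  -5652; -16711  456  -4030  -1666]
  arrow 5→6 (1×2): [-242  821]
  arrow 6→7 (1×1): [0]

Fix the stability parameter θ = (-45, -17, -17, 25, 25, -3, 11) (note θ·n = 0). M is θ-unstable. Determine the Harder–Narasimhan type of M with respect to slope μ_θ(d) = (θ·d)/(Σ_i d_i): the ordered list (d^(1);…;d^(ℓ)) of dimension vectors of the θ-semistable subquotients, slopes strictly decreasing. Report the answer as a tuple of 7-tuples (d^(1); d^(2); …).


Via rank(M_{q-1}∘⋯∘M_p): M ≅ I[1,5], I[1,6], I[4,4]^2, I[7,7].
μ_θ-semistable layers: μ^(1)=25; μ^(2)=47/3; μ^(3)=11; μ^(4)=-17; μ^(5)=-45

((0, 0, 0, 3, 1, 0, 0); (0, 0, 0, 1, 1, 1, 0); (0, 0, 0, 0, 0, 0, 1); (0, 2, 2, 0, 0, 0, 0); (2, 0, 0, 0, 0, 0, 0))


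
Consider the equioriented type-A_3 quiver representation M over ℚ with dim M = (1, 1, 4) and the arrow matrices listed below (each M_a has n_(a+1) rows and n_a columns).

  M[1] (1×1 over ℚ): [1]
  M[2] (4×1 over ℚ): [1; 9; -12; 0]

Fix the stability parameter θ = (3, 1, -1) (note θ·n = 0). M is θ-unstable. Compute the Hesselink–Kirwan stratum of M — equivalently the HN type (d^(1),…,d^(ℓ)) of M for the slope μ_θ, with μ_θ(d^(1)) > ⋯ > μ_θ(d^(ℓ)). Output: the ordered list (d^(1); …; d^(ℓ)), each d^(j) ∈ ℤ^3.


Via rank(M_{q-1}∘⋯∘M_p): M ≅ I[1,3], I[3,3]^3.
μ_θ-semistable layers: μ^(1)=1; μ^(2)=-1

((1, 1, 1); (0, 0, 3))


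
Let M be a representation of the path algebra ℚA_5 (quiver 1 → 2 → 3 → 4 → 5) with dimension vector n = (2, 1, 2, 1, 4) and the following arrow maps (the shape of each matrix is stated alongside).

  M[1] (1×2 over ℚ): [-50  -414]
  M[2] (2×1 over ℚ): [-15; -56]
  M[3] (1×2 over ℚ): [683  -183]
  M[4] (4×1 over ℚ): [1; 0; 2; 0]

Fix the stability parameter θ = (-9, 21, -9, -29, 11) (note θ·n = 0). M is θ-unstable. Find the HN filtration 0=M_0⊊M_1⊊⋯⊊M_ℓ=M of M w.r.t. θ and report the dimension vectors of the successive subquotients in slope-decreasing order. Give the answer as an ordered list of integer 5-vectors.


Barcode: M ≅ I[1,1], I[1,5], I[3,3], I[5,5]^3. HN layers by μ_θ (3 steps, strictly decreasing):
  μ^(1)=11; μ^(2)=-17/3; μ^(3)=-9

((0, 0, 0, 0, 4); (0, 1, 1, 1, 0); (2, 0, 1, 0, 0))


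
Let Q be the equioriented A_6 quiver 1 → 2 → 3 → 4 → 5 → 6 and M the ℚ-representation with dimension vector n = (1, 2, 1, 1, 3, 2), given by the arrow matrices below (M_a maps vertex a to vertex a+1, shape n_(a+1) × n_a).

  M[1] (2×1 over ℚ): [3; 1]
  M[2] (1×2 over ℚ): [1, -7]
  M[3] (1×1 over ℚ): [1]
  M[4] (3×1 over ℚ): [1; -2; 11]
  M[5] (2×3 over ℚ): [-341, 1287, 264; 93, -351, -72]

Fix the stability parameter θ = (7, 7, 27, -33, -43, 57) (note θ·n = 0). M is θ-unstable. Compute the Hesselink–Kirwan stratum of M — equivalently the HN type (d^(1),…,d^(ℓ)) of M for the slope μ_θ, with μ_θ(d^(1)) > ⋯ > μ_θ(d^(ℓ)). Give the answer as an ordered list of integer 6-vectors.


Via rank(M_{q-1}∘⋯∘M_p): M ≅ I[1,6], I[2,2], I[5,5]^2, I[6,6].
μ_θ-semistable layers: μ^(1)=57; μ^(2)=7; μ^(3)=-7; μ^(4)=-43

((0, 0, 0, 0, 0, 2); (0, 1, 0, 0, 0, 0); (1, 1, 1, 1, 1, 0); (0, 0, 0, 0, 2, 0))


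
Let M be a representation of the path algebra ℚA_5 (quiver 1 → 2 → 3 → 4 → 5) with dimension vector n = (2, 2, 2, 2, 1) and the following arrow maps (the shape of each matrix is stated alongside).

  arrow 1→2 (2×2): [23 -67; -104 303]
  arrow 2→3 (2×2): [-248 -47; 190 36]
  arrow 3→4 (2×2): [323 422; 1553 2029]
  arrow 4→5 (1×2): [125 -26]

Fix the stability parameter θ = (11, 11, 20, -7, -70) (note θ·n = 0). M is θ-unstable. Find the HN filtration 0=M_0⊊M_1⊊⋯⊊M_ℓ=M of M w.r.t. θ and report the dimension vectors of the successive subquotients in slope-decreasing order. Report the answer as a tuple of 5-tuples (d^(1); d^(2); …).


Interval decomposition of M: I[1,4], I[1,5].
HN type (ℓ=2): μ^(1)=35/4; μ^(2)=-7

((1, 1, 1, 1, 0); (1, 1, 1, 1, 1))


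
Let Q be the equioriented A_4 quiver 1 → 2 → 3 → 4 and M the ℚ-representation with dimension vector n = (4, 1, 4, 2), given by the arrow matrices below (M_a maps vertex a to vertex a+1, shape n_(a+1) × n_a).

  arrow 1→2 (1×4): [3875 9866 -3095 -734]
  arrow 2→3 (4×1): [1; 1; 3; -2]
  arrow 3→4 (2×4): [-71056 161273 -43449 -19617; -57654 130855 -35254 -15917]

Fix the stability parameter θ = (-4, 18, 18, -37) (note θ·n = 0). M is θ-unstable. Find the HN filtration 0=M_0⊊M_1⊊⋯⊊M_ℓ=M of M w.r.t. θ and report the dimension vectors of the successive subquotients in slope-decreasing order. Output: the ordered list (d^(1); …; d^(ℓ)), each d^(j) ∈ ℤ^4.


Via rank(M_{q-1}∘⋯∘M_p): M ≅ I[1,1]^3, I[1,4], I[3,3]^2, I[3,4].
μ_θ-semistable layers: μ^(1)=18; μ^(2)=-1/3; μ^(3)=-4; μ^(4)=-19/2

((0, 0, 2, 0); (0, 1, 1, 1); (4, 0, 0, 0); (0, 0, 1, 1))


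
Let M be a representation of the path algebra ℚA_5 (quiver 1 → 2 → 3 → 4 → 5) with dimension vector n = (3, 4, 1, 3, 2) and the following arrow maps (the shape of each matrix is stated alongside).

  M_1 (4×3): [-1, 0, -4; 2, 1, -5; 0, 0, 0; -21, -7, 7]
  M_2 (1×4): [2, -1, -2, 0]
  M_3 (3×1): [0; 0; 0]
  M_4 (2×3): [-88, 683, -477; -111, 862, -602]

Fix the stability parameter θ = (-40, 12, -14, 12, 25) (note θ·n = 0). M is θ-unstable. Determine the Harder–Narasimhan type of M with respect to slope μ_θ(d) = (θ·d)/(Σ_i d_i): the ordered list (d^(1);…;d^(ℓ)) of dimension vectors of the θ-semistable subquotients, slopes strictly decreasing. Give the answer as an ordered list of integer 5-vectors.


Interval decomposition of M: I[1,1], I[1,2], I[1,3], I[2,2]^2, I[4,4], I[4,5]^2.
HN type (ℓ=4): μ^(1)=25; μ^(2)=12; μ^(3)=-1; μ^(4)=-40

((0, 0, 0, 0, 2); (0, 3, 0, 3, 0); (0, 1, 1, 0, 0); (3, 0, 0, 0, 0))


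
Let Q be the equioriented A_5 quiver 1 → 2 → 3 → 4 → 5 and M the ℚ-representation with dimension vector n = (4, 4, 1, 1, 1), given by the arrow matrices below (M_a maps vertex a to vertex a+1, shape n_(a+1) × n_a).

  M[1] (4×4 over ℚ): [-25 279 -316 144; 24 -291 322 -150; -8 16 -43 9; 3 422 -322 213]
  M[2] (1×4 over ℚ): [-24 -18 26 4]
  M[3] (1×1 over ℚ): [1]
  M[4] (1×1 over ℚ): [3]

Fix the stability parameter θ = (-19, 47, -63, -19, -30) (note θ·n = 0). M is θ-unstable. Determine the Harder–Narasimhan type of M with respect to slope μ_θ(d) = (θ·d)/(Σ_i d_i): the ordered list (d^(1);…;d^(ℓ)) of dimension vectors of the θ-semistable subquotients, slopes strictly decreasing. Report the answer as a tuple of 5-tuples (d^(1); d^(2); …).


Via rank(M_{q-1}∘⋯∘M_p): M ≅ I[1,2]^3, I[1,5].
μ_θ-semistable layers: μ^(1)=47; μ^(2)=-65/4; μ^(3)=-19

((0, 3, 0, 0, 0); (0, 1, 1, 1, 1); (4, 0, 0, 0, 0))


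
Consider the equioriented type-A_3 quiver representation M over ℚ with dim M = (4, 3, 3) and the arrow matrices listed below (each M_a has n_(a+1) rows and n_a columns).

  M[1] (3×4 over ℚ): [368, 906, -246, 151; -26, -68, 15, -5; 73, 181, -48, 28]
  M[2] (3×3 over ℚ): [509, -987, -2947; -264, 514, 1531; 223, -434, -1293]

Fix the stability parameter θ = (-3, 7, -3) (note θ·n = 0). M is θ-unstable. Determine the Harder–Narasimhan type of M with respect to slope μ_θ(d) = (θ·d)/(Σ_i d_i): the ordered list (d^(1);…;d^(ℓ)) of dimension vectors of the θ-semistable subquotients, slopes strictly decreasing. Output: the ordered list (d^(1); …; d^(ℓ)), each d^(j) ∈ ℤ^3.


Barcode: M ≅ I[1,1], I[1,3]^3. HN layers by μ_θ (2 steps, strictly decreasing):
  μ^(1)=2; μ^(2)=-3

((0, 3, 3); (4, 0, 0))


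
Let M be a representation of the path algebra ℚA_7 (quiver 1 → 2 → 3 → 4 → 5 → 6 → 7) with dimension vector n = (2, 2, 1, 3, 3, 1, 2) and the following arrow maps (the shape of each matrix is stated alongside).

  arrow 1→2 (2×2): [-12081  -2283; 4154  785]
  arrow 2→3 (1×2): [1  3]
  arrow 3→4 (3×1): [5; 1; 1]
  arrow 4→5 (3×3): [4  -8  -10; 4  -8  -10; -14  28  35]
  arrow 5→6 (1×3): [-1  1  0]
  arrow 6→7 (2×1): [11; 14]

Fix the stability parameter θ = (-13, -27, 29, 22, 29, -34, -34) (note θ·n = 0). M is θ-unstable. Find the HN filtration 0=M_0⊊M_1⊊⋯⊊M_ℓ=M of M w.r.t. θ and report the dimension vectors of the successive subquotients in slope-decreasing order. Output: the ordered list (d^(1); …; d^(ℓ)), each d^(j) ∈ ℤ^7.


Barcode: M ≅ I[1,2], I[1,5], I[4,4]^2, I[5,5], I[5,7], I[7,7]. HN layers by μ_θ (6 steps, strictly decreasing):
  μ^(1)=29; μ^(2)=51/2; μ^(3)=22; μ^(4)=-13; μ^(5)=-20; μ^(6)=-34

((0, 0, 0, 0, 2, 0, 0); (0, 0, 1, 1, 0, 0, 0); (0, 0, 0, 2, 0, 0, 0); (0, 0, 0, 0, 1, 1, 1); (2, 2, 0, 0, 0, 0, 0); (0, 0, 0, 0, 0, 0, 1))


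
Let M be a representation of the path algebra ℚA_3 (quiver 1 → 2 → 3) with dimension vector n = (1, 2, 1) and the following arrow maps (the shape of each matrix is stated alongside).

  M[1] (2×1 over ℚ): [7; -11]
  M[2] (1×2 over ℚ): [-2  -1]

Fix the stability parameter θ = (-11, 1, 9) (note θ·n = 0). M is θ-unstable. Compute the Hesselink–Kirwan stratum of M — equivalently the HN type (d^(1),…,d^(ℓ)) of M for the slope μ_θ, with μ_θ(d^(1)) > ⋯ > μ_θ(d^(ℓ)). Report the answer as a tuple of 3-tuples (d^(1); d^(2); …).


Barcode: M ≅ I[1,3], I[2,2]. HN layers by μ_θ (3 steps, strictly decreasing):
  μ^(1)=9; μ^(2)=1; μ^(3)=-11

((0, 0, 1); (0, 2, 0); (1, 0, 0))


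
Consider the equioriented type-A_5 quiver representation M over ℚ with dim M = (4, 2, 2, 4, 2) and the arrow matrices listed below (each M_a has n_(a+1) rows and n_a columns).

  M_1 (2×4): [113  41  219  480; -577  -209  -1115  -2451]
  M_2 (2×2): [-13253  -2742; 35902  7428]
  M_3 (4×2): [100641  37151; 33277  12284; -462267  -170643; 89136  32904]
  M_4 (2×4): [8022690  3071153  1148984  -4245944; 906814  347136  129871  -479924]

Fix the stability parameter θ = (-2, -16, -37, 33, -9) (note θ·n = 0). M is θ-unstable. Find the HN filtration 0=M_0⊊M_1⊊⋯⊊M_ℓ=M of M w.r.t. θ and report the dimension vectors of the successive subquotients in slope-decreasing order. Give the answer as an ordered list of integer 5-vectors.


Interval decomposition of M: I[1,1]^2, I[1,2], I[1,5], I[3,5], I[4,4]^2.
HN type (ℓ=6): μ^(1)=33; μ^(2)=12; μ^(3)=-2; μ^(4)=-9; μ^(5)=-55/3; μ^(6)=-37

((0, 0, 0, 2, 0); (0, 0, 0, 2, 2); (2, 0, 0, 0, 0); (1, 1, 0, 0, 0); (1, 1, 1, 0, 0); (0, 0, 1, 0, 0))


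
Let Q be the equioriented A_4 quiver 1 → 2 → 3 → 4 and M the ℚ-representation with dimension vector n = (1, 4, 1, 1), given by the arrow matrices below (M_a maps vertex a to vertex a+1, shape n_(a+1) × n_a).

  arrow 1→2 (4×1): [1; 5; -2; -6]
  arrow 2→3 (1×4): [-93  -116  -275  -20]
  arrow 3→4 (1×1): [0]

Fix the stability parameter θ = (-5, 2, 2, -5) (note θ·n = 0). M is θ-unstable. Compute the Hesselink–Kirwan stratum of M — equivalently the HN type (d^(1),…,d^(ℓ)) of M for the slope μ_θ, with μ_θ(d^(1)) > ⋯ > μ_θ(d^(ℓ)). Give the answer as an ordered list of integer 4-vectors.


Via rank(M_{q-1}∘⋯∘M_p): M ≅ I[1,3], I[2,2]^3, I[4,4].
μ_θ-semistable layers: μ^(1)=2; μ^(2)=-5

((0, 4, 1, 0); (1, 0, 0, 1))


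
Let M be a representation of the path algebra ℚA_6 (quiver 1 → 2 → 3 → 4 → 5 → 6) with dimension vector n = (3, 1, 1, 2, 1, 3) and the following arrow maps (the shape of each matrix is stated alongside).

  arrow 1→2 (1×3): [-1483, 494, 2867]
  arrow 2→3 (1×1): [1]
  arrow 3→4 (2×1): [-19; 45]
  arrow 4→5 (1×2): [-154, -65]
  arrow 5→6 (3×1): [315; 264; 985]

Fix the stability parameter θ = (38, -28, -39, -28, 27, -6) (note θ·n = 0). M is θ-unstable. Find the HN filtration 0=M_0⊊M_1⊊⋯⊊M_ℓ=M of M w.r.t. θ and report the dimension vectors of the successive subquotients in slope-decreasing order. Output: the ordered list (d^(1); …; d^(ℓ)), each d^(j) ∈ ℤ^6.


Via rank(M_{q-1}∘⋯∘M_p): M ≅ I[1,1]^2, I[1,6], I[4,4], I[6,6]^2.
μ_θ-semistable layers: μ^(1)=38; μ^(2)=21/2; μ^(3)=-6; μ^(4)=-57/4; μ^(5)=-28

((2, 0, 0, 0, 0, 0); (0, 0, 0, 0, 1, 1); (0, 0, 0, 0, 0, 2); (1, 1, 1, 1, 0, 0); (0, 0, 0, 1, 0, 0))


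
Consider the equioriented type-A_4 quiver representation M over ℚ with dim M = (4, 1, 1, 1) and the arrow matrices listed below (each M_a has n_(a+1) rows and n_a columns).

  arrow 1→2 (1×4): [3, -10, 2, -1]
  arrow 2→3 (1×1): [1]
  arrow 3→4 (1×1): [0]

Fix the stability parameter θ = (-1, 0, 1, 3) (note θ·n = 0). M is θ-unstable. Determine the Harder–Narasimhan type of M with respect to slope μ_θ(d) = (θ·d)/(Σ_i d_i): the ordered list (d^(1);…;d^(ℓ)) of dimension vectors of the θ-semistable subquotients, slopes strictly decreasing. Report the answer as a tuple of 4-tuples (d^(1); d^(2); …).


Interval decomposition of M: I[1,1]^3, I[1,3], I[4,4].
HN type (ℓ=4): μ^(1)=3; μ^(2)=1; μ^(3)=0; μ^(4)=-1

((0, 0, 0, 1); (0, 0, 1, 0); (0, 1, 0, 0); (4, 0, 0, 0))


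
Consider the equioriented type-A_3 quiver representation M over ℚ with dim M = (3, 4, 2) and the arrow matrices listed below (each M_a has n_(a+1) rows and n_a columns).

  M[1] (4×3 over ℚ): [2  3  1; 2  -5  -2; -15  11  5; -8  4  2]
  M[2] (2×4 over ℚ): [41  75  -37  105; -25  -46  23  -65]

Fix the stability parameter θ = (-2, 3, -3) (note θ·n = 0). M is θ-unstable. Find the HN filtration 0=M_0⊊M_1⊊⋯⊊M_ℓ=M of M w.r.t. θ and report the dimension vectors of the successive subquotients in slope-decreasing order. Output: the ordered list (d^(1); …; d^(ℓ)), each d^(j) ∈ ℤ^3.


Interval decomposition of M: I[1,2], I[1,3]^2, I[2,2].
HN type (ℓ=3): μ^(1)=3; μ^(2)=0; μ^(3)=-2

((0, 2, 0); (0, 2, 2); (3, 0, 0))


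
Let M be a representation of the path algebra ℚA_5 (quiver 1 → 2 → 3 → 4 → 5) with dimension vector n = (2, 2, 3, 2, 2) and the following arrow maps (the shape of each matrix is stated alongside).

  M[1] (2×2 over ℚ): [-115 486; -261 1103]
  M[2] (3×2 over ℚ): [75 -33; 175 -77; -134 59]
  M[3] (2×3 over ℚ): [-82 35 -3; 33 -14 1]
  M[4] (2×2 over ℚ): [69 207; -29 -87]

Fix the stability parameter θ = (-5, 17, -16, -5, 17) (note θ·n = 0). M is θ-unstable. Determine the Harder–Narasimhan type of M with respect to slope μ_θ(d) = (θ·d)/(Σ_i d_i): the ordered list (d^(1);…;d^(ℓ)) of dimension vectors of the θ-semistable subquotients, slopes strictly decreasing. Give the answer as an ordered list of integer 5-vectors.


Via rank(M_{q-1}∘⋯∘M_p): M ≅ I[1,4], I[1,5], I[3,3], I[5,5].
μ_θ-semistable layers: μ^(1)=17; μ^(2)=-4/3; μ^(3)=-5; μ^(4)=-16

((0, 0, 0, 0, 2); (0, 2, 2, 2, 0); (2, 0, 0, 0, 0); (0, 0, 1, 0, 0))


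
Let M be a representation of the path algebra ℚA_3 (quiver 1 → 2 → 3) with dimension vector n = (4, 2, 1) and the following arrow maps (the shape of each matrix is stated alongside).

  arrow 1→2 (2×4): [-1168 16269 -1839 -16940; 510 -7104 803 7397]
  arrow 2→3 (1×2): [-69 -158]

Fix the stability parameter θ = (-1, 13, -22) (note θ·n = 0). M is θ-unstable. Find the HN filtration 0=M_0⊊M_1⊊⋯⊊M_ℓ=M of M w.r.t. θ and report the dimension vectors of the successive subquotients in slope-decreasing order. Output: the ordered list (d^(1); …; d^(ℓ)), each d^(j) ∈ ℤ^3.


Via rank(M_{q-1}∘⋯∘M_p): M ≅ I[1,1]^2, I[1,2], I[1,3].
μ_θ-semistable layers: μ^(1)=13; μ^(2)=-1; μ^(3)=-10/3

((0, 1, 0); (3, 0, 0); (1, 1, 1))


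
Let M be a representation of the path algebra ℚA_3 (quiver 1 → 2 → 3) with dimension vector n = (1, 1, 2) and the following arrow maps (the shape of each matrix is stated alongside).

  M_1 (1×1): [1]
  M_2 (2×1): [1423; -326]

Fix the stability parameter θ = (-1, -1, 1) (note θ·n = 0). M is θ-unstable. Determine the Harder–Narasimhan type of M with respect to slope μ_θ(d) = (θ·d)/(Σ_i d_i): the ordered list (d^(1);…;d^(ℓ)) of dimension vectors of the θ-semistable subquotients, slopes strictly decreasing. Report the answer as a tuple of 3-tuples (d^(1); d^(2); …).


Barcode: M ≅ I[1,3], I[3,3]. HN layers by μ_θ (2 steps, strictly decreasing):
  μ^(1)=1; μ^(2)=-1

((0, 0, 2); (1, 1, 0))


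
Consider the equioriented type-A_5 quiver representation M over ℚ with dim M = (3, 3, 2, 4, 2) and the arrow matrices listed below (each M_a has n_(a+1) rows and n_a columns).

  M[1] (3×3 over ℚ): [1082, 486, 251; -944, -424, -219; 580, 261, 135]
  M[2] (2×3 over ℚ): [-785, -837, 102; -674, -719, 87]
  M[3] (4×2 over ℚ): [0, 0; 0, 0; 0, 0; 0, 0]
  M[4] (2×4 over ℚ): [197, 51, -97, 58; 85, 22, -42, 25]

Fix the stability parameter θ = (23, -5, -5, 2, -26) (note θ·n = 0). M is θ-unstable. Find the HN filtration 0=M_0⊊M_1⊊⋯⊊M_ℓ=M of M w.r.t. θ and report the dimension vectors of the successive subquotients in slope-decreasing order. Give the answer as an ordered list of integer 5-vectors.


Interval decomposition of M: I[1,2], I[1,3]^2, I[4,4]^2, I[4,5]^2.
HN type (ℓ=4): μ^(1)=9; μ^(2)=13/3; μ^(3)=2; μ^(4)=-12

((1, 1, 0, 0, 0); (2, 2, 2, 0, 0); (0, 0, 0, 2, 0); (0, 0, 0, 2, 2))


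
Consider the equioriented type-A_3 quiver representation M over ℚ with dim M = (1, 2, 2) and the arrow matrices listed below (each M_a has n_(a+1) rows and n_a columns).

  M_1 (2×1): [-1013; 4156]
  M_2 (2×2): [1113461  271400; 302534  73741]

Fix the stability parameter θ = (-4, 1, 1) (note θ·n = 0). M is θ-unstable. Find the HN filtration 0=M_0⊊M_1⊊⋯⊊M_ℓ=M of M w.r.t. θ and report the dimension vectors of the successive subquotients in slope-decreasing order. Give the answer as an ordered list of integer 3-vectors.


Interval decomposition of M: I[1,3], I[2,3].
HN type (ℓ=2): μ^(1)=1; μ^(2)=-4

((0, 2, 2); (1, 0, 0))


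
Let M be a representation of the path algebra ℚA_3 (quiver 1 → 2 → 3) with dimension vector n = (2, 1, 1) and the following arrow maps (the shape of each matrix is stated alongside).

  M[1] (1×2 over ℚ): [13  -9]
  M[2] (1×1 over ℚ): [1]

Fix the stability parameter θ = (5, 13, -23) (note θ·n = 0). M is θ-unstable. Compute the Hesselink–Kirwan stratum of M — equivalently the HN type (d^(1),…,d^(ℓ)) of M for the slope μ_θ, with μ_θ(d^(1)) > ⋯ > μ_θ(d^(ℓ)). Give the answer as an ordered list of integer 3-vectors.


Interval decomposition of M: I[1,1], I[1,3].
HN type (ℓ=2): μ^(1)=5; μ^(2)=-5/3

((1, 0, 0); (1, 1, 1))


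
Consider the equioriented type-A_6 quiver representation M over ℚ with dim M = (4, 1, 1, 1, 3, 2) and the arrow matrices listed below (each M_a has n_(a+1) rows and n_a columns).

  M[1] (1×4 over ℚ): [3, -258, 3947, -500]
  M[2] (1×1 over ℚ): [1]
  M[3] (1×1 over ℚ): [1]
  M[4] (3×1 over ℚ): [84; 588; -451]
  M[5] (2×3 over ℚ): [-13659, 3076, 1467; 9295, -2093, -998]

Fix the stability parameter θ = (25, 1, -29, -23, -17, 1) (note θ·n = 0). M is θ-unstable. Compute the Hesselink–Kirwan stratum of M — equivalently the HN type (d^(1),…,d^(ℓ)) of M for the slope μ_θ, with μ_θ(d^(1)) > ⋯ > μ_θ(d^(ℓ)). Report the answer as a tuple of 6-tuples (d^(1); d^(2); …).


Interval decomposition of M: I[1,1]^3, I[1,6], I[5,5], I[5,6].
HN type (ℓ=4): μ^(1)=25; μ^(2)=1; μ^(3)=-43/5; μ^(4)=-17

((3, 0, 0, 0, 0, 0); (0, 0, 0, 0, 0, 2); (1, 1, 1, 1, 1, 0); (0, 0, 0, 0, 2, 0))


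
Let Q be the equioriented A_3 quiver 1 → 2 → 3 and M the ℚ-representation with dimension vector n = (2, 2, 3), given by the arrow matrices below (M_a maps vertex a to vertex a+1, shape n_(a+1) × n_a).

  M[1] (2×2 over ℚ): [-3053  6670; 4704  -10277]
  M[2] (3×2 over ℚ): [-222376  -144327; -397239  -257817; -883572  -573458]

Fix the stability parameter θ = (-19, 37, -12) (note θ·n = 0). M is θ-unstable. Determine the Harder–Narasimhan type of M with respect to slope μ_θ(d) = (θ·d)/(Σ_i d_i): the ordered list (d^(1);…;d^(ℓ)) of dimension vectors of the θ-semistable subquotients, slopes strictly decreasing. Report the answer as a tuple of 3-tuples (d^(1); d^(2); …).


Interval decomposition of M: I[1,3]^2, I[3,3].
HN type (ℓ=3): μ^(1)=25/2; μ^(2)=-12; μ^(3)=-19

((0, 2, 2); (0, 0, 1); (2, 0, 0))


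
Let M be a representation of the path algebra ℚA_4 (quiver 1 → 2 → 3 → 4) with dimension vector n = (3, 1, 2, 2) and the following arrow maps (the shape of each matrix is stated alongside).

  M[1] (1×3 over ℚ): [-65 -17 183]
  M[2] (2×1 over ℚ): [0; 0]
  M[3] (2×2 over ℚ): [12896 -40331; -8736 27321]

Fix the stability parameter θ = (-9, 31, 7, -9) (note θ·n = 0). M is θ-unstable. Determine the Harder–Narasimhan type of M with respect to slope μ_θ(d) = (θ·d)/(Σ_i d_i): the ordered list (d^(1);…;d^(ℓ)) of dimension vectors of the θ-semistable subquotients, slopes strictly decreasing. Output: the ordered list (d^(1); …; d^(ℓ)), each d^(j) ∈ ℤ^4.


Barcode: M ≅ I[1,1]^2, I[1,2], I[3,3], I[3,4], I[4,4]. HN layers by μ_θ (4 steps, strictly decreasing):
  μ^(1)=31; μ^(2)=7; μ^(3)=-1; μ^(4)=-9

((0, 1, 0, 0); (0, 0, 1, 0); (0, 0, 1, 1); (3, 0, 0, 1))


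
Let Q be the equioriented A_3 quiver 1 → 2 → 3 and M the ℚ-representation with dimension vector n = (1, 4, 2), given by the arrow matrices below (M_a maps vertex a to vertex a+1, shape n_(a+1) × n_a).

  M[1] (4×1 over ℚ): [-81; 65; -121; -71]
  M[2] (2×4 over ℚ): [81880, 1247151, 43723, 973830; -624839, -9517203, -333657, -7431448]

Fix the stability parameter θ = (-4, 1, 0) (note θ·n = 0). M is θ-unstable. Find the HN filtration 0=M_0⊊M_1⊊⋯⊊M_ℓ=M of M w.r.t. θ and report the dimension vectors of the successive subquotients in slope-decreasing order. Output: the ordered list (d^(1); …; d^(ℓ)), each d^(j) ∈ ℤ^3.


Interval decomposition of M: I[1,3], I[2,2]^2, I[2,3].
HN type (ℓ=3): μ^(1)=1; μ^(2)=1/2; μ^(3)=-4

((0, 2, 0); (0, 2, 2); (1, 0, 0))


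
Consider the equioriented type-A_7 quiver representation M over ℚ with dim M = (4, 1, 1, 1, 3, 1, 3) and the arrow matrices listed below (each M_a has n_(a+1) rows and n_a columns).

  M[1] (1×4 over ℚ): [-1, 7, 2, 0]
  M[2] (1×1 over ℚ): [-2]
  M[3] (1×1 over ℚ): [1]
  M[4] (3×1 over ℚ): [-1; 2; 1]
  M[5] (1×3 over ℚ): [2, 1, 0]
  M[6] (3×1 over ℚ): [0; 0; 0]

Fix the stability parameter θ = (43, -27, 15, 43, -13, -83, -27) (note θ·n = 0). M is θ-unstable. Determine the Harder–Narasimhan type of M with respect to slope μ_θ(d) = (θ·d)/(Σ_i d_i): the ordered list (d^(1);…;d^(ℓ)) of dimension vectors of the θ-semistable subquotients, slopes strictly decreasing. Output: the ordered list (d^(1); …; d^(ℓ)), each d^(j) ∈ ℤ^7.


Via rank(M_{q-1}∘⋯∘M_p): M ≅ I[1,1]^3, I[1,5], I[5,5], I[5,6], I[7,7]^3.
μ_θ-semistable layers: μ^(1)=43; μ^(2)=15; μ^(3)=8; μ^(4)=-13; μ^(5)=-27; μ^(6)=-48

((3, 0, 0, 0, 0, 0, 0); (0, 0, 1, 1, 1, 0, 0); (1, 1, 0, 0, 0, 0, 0); (0, 0, 0, 0, 1, 0, 0); (0, 0, 0, 0, 0, 0, 3); (0, 0, 0, 0, 1, 1, 0))


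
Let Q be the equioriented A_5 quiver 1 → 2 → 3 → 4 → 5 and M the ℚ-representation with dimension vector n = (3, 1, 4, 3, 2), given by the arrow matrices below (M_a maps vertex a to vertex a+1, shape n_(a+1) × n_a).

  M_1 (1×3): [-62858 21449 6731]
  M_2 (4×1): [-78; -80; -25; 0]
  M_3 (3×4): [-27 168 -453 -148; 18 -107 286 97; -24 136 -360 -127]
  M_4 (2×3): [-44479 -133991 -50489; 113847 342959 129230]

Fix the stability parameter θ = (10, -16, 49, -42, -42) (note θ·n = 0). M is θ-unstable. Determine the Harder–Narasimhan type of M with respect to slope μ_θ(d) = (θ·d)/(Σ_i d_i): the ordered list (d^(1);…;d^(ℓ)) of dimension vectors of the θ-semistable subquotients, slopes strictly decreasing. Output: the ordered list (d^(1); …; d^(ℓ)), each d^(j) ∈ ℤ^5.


Via rank(M_{q-1}∘⋯∘M_p): M ≅ I[1,1]^2, I[1,5], I[3,3], I[3,4], I[3,5].
μ_θ-semistable layers: μ^(1)=49; μ^(2)=10; μ^(3)=7/2; μ^(4)=-41/5; μ^(5)=-35/3

((0, 0, 1, 0, 0); (2, 0, 0, 0, 0); (0, 0, 1, 1, 0); (1, 1, 1, 1, 1); (0, 0, 1, 1, 1))


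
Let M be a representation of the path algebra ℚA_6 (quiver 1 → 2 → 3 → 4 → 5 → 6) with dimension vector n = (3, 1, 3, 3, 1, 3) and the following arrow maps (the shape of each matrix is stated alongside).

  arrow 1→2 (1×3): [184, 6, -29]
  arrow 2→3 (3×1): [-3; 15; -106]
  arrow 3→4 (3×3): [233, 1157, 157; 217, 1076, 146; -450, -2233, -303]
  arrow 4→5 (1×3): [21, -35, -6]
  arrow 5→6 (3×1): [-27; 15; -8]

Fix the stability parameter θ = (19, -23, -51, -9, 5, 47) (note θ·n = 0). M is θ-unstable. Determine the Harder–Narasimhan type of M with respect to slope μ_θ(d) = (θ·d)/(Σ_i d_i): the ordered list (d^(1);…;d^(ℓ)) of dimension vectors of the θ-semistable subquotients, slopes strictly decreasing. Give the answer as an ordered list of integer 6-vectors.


Interval decomposition of M: I[1,1]^2, I[1,6], I[3,3], I[3,4], I[4,4], I[6,6]^2.
HN type (ℓ=6): μ^(1)=47; μ^(2)=19; μ^(3)=5; μ^(4)=-9; μ^(5)=-55/3; μ^(6)=-51

((0, 0, 0, 0, 0, 3); (2, 0, 0, 0, 0, 0); (0, 0, 0, 0, 1, 0); (0, 0, 0, 3, 0, 0); (1, 1, 1, 0, 0, 0); (0, 0, 2, 0, 0, 0))


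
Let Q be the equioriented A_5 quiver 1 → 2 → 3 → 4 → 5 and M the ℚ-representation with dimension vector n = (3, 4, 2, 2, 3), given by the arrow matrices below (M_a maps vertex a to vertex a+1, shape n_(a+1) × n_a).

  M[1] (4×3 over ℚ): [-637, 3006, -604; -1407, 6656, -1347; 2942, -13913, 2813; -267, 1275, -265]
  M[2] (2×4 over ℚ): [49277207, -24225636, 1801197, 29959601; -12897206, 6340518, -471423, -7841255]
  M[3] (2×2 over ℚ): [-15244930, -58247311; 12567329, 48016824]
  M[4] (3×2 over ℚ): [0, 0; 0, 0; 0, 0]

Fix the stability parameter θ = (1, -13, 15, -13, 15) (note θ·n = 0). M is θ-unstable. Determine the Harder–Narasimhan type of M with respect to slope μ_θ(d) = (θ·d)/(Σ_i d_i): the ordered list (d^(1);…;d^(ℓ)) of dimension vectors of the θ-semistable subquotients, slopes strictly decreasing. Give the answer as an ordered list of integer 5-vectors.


Via rank(M_{q-1}∘⋯∘M_p): M ≅ I[1,2]^2, I[1,4], I[2,4], I[5,5]^3.
μ_θ-semistable layers: μ^(1)=15; μ^(2)=1; μ^(3)=-6; μ^(4)=-13

((0, 0, 0, 0, 3); (0, 0, 2, 2, 0); (3, 3, 0, 0, 0); (0, 1, 0, 0, 0))


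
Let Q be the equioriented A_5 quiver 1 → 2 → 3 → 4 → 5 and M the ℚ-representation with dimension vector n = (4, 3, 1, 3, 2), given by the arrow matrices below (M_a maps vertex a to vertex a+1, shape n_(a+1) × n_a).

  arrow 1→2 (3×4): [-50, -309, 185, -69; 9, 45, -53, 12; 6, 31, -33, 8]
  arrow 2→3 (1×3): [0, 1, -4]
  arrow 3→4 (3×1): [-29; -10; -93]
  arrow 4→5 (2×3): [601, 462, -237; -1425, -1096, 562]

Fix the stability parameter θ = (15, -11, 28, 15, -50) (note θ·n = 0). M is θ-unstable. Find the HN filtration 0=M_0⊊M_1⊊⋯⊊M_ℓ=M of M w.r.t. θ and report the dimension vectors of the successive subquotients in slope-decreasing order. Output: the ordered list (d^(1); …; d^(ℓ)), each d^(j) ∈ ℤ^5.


Interval decomposition of M: I[1,1], I[1,2]^2, I[1,5], I[4,4], I[4,5].
HN type (ℓ=4): μ^(1)=15; μ^(2)=2; μ^(3)=-3/5; μ^(4)=-35/2

((1, 0, 0, 1, 0); (2, 2, 0, 0, 0); (1, 1, 1, 1, 1); (0, 0, 0, 1, 1))
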